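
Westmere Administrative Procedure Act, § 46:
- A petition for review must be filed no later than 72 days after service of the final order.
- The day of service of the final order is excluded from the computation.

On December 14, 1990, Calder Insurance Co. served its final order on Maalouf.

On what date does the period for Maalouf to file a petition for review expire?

February 24, 1991

72 days after December 14, 1990 is February 24, 1991.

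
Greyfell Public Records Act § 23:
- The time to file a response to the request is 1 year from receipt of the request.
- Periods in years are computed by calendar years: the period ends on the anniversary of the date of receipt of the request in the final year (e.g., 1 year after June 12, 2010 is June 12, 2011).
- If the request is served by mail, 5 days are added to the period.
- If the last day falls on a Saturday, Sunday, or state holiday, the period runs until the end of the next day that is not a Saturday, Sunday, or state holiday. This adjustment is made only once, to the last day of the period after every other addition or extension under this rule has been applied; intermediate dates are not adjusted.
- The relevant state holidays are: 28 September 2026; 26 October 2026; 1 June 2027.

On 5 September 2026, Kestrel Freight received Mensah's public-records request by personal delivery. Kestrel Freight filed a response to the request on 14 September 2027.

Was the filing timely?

1 year after 5 September 2026 is September 5, 2027.
Service was not by mail, so no mail extension applies.
September 5, 2027 is Sunday. The next qualifying day is September 6, 2027.
The deadline is September 6, 2027; the filing on September 14, 2027 is after that date.

No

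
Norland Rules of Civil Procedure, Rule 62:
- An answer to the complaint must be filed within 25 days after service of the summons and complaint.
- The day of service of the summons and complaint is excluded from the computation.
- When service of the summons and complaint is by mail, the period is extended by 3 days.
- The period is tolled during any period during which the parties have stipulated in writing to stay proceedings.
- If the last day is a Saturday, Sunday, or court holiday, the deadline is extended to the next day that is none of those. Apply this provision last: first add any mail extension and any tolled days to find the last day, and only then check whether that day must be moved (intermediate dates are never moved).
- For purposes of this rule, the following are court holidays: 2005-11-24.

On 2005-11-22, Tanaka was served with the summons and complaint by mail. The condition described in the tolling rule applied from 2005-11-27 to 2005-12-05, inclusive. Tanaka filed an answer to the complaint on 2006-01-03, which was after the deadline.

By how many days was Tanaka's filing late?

25 days after 2005-11-22 is December 17, 2005.
Service was by mail, adding 3 days: December 17, 2005 + 3 days = December 20, 2005.
From November 27, 2005 through December 5, 2005 inclusive is 9 days; tolling adds 9 days: December 20, 2005 + 9 days = December 29, 2005.
December 29, 2005 is a Thursday and not a court holiday, so no extension applies.
The deadline is December 29, 2005; from December 29, 2005 to January 3, 2006 is 5 days.

5 days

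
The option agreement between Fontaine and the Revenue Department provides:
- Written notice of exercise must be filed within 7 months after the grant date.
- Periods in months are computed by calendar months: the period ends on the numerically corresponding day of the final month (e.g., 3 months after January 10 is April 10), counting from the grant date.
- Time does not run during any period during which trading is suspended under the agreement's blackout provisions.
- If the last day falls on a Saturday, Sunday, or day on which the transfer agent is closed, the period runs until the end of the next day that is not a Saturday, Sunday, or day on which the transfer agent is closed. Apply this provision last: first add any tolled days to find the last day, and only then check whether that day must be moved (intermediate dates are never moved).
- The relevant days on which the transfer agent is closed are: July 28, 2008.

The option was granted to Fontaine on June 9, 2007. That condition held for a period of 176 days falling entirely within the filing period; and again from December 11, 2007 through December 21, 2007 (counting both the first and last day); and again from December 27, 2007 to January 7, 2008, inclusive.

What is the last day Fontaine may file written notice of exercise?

July 29, 2008

7 months after June 9, 2007 is January 9, 2008.
Tolling adds 176 days: January 9, 2008 + 176 days = July 3, 2008.
From December 11, 2007 through December 21, 2007 inclusive is 11 days; tolling adds 11 days: July 3, 2008 + 11 days = July 14, 2008.
From December 27, 2007 through January 7, 2008 inclusive is 12 days; tolling adds 12 days: July 14, 2008 + 12 days = July 26, 2008.
July 26, 2008 is Saturday; July 27, 2008 is Sunday; July 28, 2008 is a listed holiday. The next qualifying day is July 29, 2008.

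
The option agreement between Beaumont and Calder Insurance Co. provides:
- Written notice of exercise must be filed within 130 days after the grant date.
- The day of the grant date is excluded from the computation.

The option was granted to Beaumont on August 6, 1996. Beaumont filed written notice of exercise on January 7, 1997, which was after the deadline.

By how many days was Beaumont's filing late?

24 days

130 days after August 6, 1996 is December 14, 1996.
The deadline is December 14, 1996; from December 14, 1996 to January 7, 1997 is 24 days.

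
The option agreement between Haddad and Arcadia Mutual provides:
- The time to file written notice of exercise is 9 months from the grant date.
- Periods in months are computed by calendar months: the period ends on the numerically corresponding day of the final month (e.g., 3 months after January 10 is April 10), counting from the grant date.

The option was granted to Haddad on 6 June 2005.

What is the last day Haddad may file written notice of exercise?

9 months after 6 June 2005 is March 6, 2006.

March 6, 2006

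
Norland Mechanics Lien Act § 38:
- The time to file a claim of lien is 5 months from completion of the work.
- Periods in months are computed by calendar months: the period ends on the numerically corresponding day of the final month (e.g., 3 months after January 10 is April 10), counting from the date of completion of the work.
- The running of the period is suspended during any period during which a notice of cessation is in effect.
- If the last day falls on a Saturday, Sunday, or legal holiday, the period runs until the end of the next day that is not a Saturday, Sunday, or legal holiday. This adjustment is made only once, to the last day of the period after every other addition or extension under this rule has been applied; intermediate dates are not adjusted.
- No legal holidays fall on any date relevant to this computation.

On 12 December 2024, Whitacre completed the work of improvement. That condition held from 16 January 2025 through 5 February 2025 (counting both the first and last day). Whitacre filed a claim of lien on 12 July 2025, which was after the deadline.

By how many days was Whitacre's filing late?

40 days

5 months after 12 December 2024 is May 12, 2025.
From January 16, 2025 through February 5, 2025 inclusive is 21 days; tolling adds 21 days: May 12, 2025 + 21 days = June 2, 2025.
June 2, 2025 is a Monday and not a legal holiday, so no extension applies.
The deadline is June 2, 2025; from June 2, 2025 to July 12, 2025 is 40 days.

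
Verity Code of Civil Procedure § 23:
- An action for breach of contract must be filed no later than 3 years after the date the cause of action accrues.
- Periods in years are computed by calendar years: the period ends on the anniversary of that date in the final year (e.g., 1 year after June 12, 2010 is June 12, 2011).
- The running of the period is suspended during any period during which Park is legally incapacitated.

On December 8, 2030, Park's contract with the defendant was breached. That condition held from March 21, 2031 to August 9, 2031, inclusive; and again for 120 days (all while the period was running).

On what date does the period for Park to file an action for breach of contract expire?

3 years after December 8, 2030 is December 8, 2033.
From March 21, 2031 through August 9, 2031 inclusive is 142 days; tolling adds 142 days: December 8, 2033 + 142 days = April 29, 2034.
Tolling adds 120 days: April 29, 2034 + 120 days = August 27, 2034.

August 27, 2034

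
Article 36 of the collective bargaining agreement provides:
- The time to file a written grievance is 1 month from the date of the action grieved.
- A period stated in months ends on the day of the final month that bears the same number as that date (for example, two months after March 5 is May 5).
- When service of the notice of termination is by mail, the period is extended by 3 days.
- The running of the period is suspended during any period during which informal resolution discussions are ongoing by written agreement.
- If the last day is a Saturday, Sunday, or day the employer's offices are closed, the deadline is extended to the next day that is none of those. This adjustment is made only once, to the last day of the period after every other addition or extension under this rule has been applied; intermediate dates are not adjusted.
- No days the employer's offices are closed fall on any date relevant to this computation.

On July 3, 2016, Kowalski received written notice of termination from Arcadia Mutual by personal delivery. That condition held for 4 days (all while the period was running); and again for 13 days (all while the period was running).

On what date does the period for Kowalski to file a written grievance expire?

1 month after July 3, 2016 is August 3, 2016.
Service was not by mail, so no mail extension applies.
Tolling adds 4 days: August 3, 2016 + 4 days = August 7, 2016.
Tolling adds 13 days: August 7, 2016 + 13 days = August 20, 2016.
August 20, 2016 is Saturday; August 21, 2016 is Sunday. The next qualifying day is August 22, 2016.

August 22, 2016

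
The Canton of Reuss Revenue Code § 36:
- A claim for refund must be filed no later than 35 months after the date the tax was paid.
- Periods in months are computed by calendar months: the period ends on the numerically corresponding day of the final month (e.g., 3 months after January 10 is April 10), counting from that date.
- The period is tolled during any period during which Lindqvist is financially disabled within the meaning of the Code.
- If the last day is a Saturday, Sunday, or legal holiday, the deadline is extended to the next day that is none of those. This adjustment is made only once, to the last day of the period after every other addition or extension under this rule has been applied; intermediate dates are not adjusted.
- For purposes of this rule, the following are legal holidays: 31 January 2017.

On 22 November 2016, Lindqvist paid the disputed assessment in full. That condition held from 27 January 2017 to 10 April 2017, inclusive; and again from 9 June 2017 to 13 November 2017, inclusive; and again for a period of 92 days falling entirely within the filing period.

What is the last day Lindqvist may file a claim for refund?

35 months after 22 November 2016 is October 22, 2019.
From January 27, 2017 through April 10, 2017 inclusive is 74 days; tolling adds 74 days: October 22, 2019 + 74 days = January 4, 2020.
From June 9, 2017 through November 13, 2017 inclusive is 158 days; tolling adds 158 days: January 4, 2020 + 158 days = June 10, 2020.
Tolling adds 92 days: June 10, 2020 + 92 days = September 10, 2020.
September 10, 2020 is a Thursday and not a legal holiday, so no extension applies.

September 10, 2020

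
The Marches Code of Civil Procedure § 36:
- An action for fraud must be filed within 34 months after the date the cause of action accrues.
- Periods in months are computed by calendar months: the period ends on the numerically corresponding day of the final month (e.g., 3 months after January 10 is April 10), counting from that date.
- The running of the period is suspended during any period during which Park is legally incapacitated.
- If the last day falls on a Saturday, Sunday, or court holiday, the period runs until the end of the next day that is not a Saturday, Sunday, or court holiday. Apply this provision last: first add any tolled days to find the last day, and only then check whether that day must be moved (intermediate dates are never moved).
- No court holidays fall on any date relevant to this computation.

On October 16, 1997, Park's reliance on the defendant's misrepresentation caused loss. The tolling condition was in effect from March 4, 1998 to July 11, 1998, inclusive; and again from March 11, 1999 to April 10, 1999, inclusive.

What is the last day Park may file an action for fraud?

34 months after October 16, 1997 is August 16, 2000.
From March 4, 1998 through July 11, 1998 inclusive is 130 days; tolling adds 130 days: August 16, 2000 + 130 days = December 24, 2000.
From March 11, 1999 through April 10, 1999 inclusive is 31 days; tolling adds 31 days: December 24, 2000 + 31 days = January 24, 2001.
January 24, 2001 is a Wednesday and not a court holiday, so no extension applies.

January 24, 2001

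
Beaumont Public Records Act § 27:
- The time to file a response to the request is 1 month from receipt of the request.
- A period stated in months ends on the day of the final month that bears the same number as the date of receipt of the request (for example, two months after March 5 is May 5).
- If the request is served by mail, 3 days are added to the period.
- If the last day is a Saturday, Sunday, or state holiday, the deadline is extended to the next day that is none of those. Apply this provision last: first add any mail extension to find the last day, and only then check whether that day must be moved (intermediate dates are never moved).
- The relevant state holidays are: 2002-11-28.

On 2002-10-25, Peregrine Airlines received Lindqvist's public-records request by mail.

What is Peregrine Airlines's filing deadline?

November 29, 2002

1 month after 2002-10-25 is November 25, 2002.
Service was by mail, adding 3 days: November 25, 2002 + 3 days = November 28, 2002.
November 28, 2002 is a listed holiday. The next qualifying day is November 29, 2002.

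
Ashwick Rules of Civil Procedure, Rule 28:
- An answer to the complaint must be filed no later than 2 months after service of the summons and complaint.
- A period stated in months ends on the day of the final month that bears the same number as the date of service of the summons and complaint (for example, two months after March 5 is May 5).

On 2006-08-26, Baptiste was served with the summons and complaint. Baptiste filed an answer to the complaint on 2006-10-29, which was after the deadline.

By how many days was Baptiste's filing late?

2 months after 2006-08-26 is October 26, 2006.
The deadline is October 26, 2006; from October 26, 2006 to October 29, 2006 is 3 days.

3 days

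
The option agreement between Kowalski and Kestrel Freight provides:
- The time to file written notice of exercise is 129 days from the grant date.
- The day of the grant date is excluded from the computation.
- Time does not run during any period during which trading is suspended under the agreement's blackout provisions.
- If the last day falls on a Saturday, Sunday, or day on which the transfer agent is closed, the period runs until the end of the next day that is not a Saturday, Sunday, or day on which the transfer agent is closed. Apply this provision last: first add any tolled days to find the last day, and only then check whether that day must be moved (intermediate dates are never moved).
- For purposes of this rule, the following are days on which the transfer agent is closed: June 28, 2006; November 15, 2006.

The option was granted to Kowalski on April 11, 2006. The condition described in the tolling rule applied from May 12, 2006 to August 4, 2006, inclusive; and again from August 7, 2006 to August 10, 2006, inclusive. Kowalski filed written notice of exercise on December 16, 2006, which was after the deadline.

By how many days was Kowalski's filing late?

129 days after April 11, 2006 is August 18, 2006.
From May 12, 2006 through August 4, 2006 inclusive is 85 days; tolling adds 85 days: August 18, 2006 + 85 days = November 11, 2006.
From August 7, 2006 through August 10, 2006 inclusive is 4 days; tolling adds 4 days: November 11, 2006 + 4 days = November 15, 2006.
November 15, 2006 is a listed holiday. The next qualifying day is November 16, 2006.
The deadline is November 16, 2006; from November 16, 2006 to December 16, 2006 is 30 days.

30 days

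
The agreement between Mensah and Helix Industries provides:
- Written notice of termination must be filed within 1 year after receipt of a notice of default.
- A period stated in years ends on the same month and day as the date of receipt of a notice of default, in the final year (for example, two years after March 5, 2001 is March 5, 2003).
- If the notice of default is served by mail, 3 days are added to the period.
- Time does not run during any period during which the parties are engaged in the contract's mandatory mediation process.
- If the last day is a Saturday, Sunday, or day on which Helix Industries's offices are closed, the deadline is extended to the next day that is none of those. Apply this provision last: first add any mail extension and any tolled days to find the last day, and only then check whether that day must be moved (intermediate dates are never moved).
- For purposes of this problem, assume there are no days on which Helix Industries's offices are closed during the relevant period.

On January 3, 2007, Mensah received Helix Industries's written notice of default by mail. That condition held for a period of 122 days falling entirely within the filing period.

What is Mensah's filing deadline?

May 7, 2008

1 year after January 3, 2007 is January 3, 2008.
Service was by mail, adding 3 days: January 3, 2008 + 3 days = January 6, 2008.
Tolling adds 122 days: January 6, 2008 + 122 days = May 7, 2008.
May 7, 2008 is a Wednesday and not a day on which Helix Industries's offices are closed, so no extension applies.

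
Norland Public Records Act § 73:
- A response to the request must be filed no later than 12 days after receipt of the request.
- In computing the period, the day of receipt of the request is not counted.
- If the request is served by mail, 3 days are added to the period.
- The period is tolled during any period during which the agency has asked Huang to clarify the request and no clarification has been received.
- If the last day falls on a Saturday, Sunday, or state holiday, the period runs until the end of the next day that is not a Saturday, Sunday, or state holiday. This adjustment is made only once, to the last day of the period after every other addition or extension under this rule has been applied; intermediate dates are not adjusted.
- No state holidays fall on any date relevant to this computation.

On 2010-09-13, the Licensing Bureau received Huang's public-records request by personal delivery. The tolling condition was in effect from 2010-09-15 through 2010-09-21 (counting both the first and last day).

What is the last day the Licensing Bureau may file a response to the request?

12 days after 2010-09-13 is September 25, 2010.
Service was not by mail, so no mail extension applies.
From September 15, 2010 through September 21, 2010 inclusive is 7 days; tolling adds 7 days: September 25, 2010 + 7 days = October 2, 2010.
October 2, 2010 is Saturday; October 3, 2010 is Sunday. The next qualifying day is October 4, 2010.

October 4, 2010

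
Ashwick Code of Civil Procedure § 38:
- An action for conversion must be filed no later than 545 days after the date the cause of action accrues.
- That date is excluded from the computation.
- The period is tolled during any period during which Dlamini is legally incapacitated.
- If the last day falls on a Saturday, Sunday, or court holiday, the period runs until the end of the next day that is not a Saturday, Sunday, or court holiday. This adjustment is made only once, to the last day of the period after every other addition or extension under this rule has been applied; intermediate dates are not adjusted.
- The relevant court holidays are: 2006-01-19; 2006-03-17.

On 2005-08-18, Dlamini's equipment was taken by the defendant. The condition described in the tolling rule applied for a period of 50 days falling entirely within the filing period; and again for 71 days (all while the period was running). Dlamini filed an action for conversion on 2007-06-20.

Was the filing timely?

545 days after 2005-08-18 is February 14, 2007.
Tolling adds 50 days: February 14, 2007 + 50 days = April 5, 2007.
Tolling adds 71 days: April 5, 2007 + 71 days = June 15, 2007.
June 15, 2007 is a Friday and not a court holiday, so no extension applies.
The deadline is June 15, 2007; the filing on June 20, 2007 is after that date.

No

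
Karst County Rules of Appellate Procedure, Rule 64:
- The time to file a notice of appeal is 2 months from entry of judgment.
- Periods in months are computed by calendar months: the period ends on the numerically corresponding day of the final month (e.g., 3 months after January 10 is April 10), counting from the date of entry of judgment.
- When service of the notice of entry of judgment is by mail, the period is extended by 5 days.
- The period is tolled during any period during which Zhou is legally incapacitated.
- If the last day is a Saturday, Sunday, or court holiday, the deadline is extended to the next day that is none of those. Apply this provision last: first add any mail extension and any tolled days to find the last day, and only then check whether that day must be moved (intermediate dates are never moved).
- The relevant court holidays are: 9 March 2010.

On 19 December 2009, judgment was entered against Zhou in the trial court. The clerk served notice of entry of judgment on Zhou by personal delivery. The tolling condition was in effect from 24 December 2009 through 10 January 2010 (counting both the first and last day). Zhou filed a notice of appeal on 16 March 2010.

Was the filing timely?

No

2 months after 19 December 2009 is February 19, 2010.
Service was not by mail, so no mail extension applies.
From December 24, 2009 through January 10, 2010 inclusive is 18 days; tolling adds 18 days: February 19, 2010 + 18 days = March 9, 2010.
March 9, 2010 is a listed holiday. The next qualifying day is March 10, 2010.
The deadline is March 10, 2010; the filing on March 16, 2010 is after that date.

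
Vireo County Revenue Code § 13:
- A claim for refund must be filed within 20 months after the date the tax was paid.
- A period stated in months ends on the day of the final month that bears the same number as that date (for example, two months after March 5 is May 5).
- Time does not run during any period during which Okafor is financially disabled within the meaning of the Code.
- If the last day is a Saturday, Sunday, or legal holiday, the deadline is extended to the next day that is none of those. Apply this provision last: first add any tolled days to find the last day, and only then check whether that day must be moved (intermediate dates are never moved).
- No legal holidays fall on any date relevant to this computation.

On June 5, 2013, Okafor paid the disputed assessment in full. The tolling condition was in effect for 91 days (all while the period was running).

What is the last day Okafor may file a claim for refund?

20 months after June 5, 2013 is February 5, 2015.
Tolling adds 91 days: February 5, 2015 + 91 days = May 7, 2015.
May 7, 2015 is a Thursday and not a legal holiday, so no extension applies.

May 7, 2015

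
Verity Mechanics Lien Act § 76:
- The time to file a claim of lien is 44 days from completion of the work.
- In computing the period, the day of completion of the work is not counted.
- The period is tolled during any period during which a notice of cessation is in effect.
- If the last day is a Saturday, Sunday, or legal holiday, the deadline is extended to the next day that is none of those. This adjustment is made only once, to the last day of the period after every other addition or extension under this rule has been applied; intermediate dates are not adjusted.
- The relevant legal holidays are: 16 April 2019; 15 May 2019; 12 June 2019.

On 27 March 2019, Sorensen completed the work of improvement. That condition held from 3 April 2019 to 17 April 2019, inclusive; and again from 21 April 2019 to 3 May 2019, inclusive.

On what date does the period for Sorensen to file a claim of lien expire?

June 7, 2019

44 days after 27 March 2019 is May 10, 2019.
From April 3, 2019 through April 17, 2019 inclusive is 15 days; tolling adds 15 days: May 10, 2019 + 15 days = May 25, 2019.
From April 21, 2019 through May 3, 2019 inclusive is 13 days; tolling adds 13 days: May 25, 2019 + 13 days = June 7, 2019.
June 7, 2019 is a Friday and not a legal holiday, so no extension applies.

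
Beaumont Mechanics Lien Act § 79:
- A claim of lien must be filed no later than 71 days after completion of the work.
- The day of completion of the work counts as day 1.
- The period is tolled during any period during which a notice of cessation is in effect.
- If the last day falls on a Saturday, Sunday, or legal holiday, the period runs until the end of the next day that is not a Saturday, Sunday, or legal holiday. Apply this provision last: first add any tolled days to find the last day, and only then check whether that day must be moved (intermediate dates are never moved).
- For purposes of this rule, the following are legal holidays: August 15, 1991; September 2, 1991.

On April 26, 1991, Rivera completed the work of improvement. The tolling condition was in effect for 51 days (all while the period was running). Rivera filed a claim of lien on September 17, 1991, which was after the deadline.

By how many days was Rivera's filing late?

22 days

Counting April 26, 1991 as day 1, day 71 is July 5, 1991.
Tolling adds 51 days: July 5, 1991 + 51 days = August 25, 1991.
August 25, 1991 is Sunday. The next qualifying day is August 26, 1991.
The deadline is August 26, 1991; from August 26, 1991 to September 17, 1991 is 22 days.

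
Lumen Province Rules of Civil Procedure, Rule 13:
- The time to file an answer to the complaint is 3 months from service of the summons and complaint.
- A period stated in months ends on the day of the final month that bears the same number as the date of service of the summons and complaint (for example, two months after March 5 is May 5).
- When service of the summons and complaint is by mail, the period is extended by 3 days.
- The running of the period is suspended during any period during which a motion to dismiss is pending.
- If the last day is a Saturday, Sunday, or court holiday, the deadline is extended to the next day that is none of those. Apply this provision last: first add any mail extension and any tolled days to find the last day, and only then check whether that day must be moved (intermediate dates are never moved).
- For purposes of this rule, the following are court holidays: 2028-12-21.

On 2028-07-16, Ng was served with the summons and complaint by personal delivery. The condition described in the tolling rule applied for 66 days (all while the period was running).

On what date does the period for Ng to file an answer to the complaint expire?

December 22, 2028

3 months after 2028-07-16 is October 16, 2028.
Service was not by mail, so no mail extension applies.
Tolling adds 66 days: October 16, 2028 + 66 days = December 21, 2028.
December 21, 2028 is a listed holiday. The next qualifying day is December 22, 2028.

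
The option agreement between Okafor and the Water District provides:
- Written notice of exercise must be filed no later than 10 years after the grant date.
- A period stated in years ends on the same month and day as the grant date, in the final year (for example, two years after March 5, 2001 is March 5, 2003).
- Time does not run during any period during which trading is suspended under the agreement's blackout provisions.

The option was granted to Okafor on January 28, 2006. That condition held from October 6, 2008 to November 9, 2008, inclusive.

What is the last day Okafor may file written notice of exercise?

March 3, 2016

10 years after January 28, 2006 is January 28, 2016.
From October 6, 2008 through November 9, 2008 inclusive is 35 days; tolling adds 35 days: January 28, 2016 + 35 days = March 3, 2016.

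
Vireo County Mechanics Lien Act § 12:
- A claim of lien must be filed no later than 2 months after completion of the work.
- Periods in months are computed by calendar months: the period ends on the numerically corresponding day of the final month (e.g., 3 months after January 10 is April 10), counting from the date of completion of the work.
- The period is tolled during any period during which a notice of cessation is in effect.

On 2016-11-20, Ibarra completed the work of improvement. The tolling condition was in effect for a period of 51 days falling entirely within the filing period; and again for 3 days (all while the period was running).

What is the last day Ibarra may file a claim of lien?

2 months after 2016-11-20 is January 20, 2017.
Tolling adds 51 days: January 20, 2017 + 51 days = March 12, 2017.
Tolling adds 3 days: March 12, 2017 + 3 days = March 15, 2017.

March 15, 2017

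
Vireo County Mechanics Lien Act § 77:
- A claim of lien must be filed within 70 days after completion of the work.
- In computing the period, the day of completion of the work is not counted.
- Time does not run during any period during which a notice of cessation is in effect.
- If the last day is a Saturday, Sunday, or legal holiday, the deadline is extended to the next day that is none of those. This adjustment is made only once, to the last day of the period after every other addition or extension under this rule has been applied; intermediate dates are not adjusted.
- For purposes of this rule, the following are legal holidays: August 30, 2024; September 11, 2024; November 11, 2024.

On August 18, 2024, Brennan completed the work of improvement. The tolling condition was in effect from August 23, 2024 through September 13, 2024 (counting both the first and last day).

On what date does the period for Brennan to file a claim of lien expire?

70 days after August 18, 2024 is October 27, 2024.
From August 23, 2024 through September 13, 2024 inclusive is 22 days; tolling adds 22 days: October 27, 2024 + 22 days = November 18, 2024.
November 18, 2024 is a Monday and not a legal holiday, so no extension applies.

November 18, 2024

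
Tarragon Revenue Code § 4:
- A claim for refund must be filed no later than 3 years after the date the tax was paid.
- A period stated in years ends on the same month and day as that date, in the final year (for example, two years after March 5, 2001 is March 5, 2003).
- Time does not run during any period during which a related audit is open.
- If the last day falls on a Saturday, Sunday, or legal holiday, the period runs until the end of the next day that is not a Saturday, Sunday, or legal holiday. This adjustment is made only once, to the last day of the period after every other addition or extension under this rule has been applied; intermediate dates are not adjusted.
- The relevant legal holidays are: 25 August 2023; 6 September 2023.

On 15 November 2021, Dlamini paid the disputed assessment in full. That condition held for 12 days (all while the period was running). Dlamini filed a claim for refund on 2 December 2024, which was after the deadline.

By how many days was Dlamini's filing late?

5 days

3 years after 15 November 2021 is November 15, 2024.
Tolling adds 12 days: November 15, 2024 + 12 days = November 27, 2024.
November 27, 2024 is a Wednesday and not a legal holiday, so no extension applies.
The deadline is November 27, 2024; from November 27, 2024 to December 2, 2024 is 5 days.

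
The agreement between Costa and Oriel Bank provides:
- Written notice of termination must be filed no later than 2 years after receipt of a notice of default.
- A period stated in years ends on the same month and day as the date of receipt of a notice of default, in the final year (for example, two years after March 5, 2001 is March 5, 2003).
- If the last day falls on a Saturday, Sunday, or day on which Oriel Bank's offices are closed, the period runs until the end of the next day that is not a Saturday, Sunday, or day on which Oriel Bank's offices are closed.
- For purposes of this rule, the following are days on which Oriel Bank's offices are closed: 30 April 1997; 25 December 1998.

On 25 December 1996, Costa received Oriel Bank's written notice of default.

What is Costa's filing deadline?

2 years after 25 December 1996 is December 25, 1998.
December 25, 1998 is a listed holiday; December 26, 1998 is Saturday; December 27, 1998 is Sunday. The next qualifying day is December 28, 1998.

December 28, 1998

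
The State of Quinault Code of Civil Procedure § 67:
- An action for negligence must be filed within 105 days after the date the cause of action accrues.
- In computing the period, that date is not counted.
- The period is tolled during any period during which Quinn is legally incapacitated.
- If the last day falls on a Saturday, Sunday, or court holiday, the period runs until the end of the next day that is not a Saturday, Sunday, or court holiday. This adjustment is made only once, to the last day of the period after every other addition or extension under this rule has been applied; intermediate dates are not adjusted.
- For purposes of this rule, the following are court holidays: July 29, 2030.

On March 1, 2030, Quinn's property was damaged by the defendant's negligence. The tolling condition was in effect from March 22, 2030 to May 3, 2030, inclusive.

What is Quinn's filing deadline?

July 30, 2030

105 days after March 1, 2030 is June 14, 2030.
From March 22, 2030 through May 3, 2030 inclusive is 43 days; tolling adds 43 days: June 14, 2030 + 43 days = July 27, 2030.
July 27, 2030 is Saturday; July 28, 2030 is Sunday; July 29, 2030 is a listed holiday. The next qualifying day is July 30, 2030.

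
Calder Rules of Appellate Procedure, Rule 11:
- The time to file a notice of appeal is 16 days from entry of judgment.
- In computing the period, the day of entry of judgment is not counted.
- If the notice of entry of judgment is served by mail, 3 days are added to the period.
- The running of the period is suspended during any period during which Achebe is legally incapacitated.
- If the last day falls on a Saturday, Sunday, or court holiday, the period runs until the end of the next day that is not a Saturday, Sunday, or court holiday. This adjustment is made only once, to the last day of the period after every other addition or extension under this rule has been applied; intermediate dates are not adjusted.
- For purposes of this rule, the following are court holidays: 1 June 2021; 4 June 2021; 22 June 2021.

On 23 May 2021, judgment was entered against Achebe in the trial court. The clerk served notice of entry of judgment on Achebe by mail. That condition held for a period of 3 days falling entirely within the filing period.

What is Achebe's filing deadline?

June 14, 2021

16 days after 23 May 2021 is June 8, 2021.
Service was by mail, adding 3 days: June 8, 2021 + 3 days = June 11, 2021.
Tolling adds 3 days: June 11, 2021 + 3 days = June 14, 2021.
June 14, 2021 is a Monday and not a court holiday, so no extension applies.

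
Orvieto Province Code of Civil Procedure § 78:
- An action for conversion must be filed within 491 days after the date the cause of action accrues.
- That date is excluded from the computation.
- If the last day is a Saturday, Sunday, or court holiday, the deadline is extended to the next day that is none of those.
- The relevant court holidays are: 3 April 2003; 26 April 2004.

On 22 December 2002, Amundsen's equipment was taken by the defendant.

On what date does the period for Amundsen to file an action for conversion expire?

491 days after 22 December 2002 is April 26, 2004.
April 26, 2004 is a listed holiday. The next qualifying day is April 27, 2004.

April 27, 2004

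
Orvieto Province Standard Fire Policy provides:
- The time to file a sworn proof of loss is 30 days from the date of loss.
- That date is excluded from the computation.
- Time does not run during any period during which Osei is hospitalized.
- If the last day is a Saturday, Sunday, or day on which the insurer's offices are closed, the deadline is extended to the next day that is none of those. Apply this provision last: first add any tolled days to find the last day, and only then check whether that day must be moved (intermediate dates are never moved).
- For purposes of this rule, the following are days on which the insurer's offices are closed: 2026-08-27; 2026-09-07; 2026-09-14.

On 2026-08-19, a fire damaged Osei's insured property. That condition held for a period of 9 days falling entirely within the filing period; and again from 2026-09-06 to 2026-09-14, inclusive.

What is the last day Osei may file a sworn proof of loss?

30 days after 2026-08-19 is September 18, 2026.
Tolling adds 9 days: September 18, 2026 + 9 days = September 27, 2026.
From September 6, 2026 through September 14, 2026 inclusive is 9 days; tolling adds 9 days: September 27, 2026 + 9 days = October 6, 2026.
October 6, 2026 is a Tuesday and not a day on which the insurer's offices are closed, so no extension applies.

October 6, 2026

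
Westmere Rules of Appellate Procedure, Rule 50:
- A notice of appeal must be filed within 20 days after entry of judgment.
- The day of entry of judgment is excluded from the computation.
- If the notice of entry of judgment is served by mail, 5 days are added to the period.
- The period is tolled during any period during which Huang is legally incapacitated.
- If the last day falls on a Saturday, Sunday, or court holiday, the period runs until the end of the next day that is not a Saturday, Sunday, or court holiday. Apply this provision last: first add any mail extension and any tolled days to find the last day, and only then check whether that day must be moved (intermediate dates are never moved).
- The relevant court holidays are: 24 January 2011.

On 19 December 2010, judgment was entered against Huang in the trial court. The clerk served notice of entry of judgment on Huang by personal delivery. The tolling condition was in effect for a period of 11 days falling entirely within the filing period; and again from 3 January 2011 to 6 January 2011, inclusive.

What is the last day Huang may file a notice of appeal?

20 days after 19 December 2010 is January 8, 2011.
Service was not by mail, so no mail extension applies.
Tolling adds 11 days: January 8, 2011 + 11 days = January 19, 2011.
From January 3, 2011 through January 6, 2011 inclusive is 4 days; tolling adds 4 days: January 19, 2011 + 4 days = January 23, 2011.
January 23, 2011 is Sunday; January 24, 2011 is a listed holiday. The next qualifying day is January 25, 2011.

January 25, 2011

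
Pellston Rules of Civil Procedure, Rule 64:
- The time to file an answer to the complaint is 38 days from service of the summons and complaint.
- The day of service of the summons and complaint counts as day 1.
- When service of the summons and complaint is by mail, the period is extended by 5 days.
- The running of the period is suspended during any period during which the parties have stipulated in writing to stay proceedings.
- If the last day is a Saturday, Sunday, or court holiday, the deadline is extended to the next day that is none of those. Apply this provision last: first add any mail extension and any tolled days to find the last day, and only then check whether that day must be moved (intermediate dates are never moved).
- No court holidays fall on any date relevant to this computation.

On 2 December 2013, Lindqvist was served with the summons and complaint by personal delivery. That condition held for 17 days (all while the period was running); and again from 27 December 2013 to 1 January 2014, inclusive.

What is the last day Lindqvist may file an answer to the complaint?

January 31, 2014

Counting 2 December 2013 as day 1, day 38 is January 8, 2014.
Service was not by mail, so no mail extension applies.
Tolling adds 17 days: January 8, 2014 + 17 days = January 25, 2014.
From December 27, 2013 through January 1, 2014 inclusive is 6 days; tolling adds 6 days: January 25, 2014 + 6 days = January 31, 2014.
January 31, 2014 is a Friday and not a court holiday, so no extension applies.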